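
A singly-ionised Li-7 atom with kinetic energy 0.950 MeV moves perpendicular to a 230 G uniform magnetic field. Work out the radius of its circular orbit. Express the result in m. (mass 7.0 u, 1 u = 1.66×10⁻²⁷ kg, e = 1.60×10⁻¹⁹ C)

Convert the energy: K = 0.950 MeV = 1.52×10^-13 J.
v = √(2K/m) = √(2·1.52×10^-13/1.16×10^-26) = 5.11×10^6 m/s.
r = mv/(qB) = (1.16×10^-26)(5.11×10^6) / [(1×1.60×10^-19)(0.0230)] = 16.2 m.

r ≈ 16.2 m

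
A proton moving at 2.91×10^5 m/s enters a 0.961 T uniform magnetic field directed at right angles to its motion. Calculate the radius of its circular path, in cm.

The magnetic force provides the centripetal force: qvB = mv²/r, so r = mv/(qB).
r = (1.67×10^-27 kg)(2.91×10^5 m/s) / [(1×1.60×10^-19 C)(0.961 T)] = 3.16×10^-3 m.

r ≈ 0.316 cm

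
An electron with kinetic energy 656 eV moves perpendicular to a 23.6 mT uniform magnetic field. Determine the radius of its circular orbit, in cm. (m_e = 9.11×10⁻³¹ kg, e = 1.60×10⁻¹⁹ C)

Convert the energy: K = 656 eV = 1.05×10^-16 J.
v = √(2K/m) = √(2·1.05×10^-16/9.11×10^-31) = 1.52×10^7 m/s.
r = mv/(qB) = (9.11×10^-31)(1.52×10^7) / [(1×1.60×10^-19)(0.0236)] = 3.66×10^-3 m.

r ≈ 0.366 cm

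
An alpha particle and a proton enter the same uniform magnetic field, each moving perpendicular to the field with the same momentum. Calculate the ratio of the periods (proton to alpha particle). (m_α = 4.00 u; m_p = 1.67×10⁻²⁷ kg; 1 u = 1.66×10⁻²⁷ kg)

ratio ≈ 0.503

T = 2πm/(qB) is independent of speed, so T₂/T₁ = (m₂/q₂)/(m₁/q₁).
T_{proton}/T_{alpha particle} = (1.67×10^-27/1e) / (6.64×10^-27/2e) = 0.503.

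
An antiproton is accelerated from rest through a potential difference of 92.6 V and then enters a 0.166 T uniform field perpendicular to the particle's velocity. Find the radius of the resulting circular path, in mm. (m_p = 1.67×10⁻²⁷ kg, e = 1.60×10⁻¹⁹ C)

The kinetic energy gained is K = qV = (1×1.60×10^-19)(92.6) = 1.48×10^-17 J.
v = √(2K/m) = 1.33×10^5 m/s.
r = mv/(qB) = (1.67×10^-27)(1.33×10^5) / [(1×1.60×10^-19)(0.166)] = 8.38×10^-3 m.

r ≈ 8.38 mm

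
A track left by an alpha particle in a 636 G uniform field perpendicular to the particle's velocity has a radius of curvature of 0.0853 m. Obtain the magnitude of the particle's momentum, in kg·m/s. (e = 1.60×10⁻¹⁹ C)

p ≈ 1.74×10^-21 kg·m/s

Since qvB = mv²/r, the momentum p = mv = qBr.
p = (2×1.60×10^-19)(0.0636)(0.0853) = 1.74×10^-21 kg·m/s.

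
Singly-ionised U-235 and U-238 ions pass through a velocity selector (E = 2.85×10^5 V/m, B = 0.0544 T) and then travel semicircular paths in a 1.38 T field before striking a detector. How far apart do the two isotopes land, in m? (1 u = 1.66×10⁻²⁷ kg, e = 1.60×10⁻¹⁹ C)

Δd ≈ 0.236 m

Both emerge at v = E/B₁ = 5.24×10^6 m/s.
r = mv/(qB₂), so r₁ = 9.256 m and r₂ = 9.374 m, giving Δr = 0.118 m.
After a semicircle each ion lands a diameter 2r from the entry slit, so the separation is 2Δr = 0.236 m.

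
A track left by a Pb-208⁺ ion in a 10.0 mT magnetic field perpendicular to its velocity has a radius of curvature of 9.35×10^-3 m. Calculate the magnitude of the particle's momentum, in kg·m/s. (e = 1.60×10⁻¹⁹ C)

Since qvB = mv²/r, the momentum p = mv = qBr.
p = (1×1.60×10^-19)(0.0100)(9.35×10^-3) = 1.50×10^-23 kg·m/s.

p ≈ 1.50×10^-23 kg·m/s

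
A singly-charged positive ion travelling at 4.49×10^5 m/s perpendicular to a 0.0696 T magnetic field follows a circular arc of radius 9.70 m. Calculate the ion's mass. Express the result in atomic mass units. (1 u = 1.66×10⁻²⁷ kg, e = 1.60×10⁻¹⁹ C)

qvB = mv²/r ⇒ m = qBr/v.
m = (1×1.60×10^-19)(0.0696)(9.70) / (4.49×10^5) = 2.41×10^-25 kg = 145 u.

m ≈ 145 u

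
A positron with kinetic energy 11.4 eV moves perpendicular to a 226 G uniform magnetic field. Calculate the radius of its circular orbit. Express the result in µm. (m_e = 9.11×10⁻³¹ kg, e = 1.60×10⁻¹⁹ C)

Convert the energy: K = 11.4 eV = 1.82×10^-18 J.
v = √(2K/m) = √(2·1.82×10^-18/9.11×10^-31) = 2.00×10^6 m/s.
r = mv/(qB) = (9.11×10^-31)(2.00×10^6) / [(1×1.60×10^-19)(0.0226)] = 5.04×10^-4 m.

r ≈ 504 µm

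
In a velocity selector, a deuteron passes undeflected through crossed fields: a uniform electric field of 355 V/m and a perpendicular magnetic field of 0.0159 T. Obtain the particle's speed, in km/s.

v ≈ 22.3 km/s

For zero net force, qE = qvB, so v = E/B.
v = (355) / (0.0159) = 2.23×10^4 m/s.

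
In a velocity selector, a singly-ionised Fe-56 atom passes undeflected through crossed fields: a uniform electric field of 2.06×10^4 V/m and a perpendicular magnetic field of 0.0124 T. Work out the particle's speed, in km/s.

For zero net force, qE = qvB, so v = E/B.
v = (2.06×10^4) / (0.0124) = 1.66×10^6 m/s.

v ≈ 1660 km/s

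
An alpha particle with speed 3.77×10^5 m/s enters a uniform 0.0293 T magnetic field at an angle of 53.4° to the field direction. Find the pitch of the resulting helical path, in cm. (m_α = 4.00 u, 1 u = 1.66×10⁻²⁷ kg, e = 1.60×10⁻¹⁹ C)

The velocity component along B is v∥ = v cos53.4° = 2.25×10^5 m/s.
The cyclotron period T = 2πm/(qB) = 4.45×10^-6 s is set by m, q, B alone.
Pitch = v∥·T = (2.25×10^5)(4.45×10^-6) = 1.00 m.

pitch ≈ 100 cm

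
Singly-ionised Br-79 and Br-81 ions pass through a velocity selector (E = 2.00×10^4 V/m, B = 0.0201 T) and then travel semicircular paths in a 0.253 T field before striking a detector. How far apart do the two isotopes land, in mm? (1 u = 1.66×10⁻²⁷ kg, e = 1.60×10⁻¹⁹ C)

Both emerge at v = E/B₁ = 9.95×10^5 m/s.
r = mv/(qB₂), so r₁ = 3.2235 m and r₂ = 3.3051 m, giving Δr = 0.0816 m.
After a semicircle each ion lands a diameter 2r from the entry slit, so the separation is 2Δr = 0.163 m.

Δd ≈ 163 mm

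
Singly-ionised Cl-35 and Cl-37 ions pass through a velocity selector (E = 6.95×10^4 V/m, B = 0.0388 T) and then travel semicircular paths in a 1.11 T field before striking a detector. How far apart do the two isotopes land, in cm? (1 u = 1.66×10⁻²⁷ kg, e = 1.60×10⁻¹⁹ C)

Δd ≈ 6.70 cm

Both emerge at v = E/B₁ = 1.79×10^6 m/s.
r = mv/(qB₂), so r₁ = 0.5860 m and r₂ = 0.6195 m, giving Δr = 0.0335 m.
After a semicircle each ion lands a diameter 2r from the entry slit, so the separation is 2Δr = 0.0670 m.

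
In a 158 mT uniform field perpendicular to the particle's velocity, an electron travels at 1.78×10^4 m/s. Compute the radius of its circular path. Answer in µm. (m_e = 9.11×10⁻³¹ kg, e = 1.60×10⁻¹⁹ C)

r ≈ 0.641 µm

The magnetic force provides the centripetal force: qvB = mv²/r, so r = mv/(qB).
r = (9.11×10^-31 kg)(1.78×10^4 m/s) / [(1×1.60×10^-19 C)(0.158 T)] = 6.41×10^-7 m.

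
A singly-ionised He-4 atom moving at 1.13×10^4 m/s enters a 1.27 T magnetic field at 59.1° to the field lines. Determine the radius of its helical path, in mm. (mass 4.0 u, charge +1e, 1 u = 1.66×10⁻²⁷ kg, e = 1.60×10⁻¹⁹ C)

r ≈ 0.317 mm

Only the perpendicular component v⊥ = v sin59.1° = 9700 m/s is bent by the field.
r = m v⊥ /(qB) = (6.64×10^-27)(9700) / [(1×1.60×10^-19)(1.27)] = 3.17×10^-4 m.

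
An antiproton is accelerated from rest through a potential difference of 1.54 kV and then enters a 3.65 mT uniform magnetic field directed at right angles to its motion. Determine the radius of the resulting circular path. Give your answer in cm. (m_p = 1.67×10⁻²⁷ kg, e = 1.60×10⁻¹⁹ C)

r ≈ 155 cm

The kinetic energy gained is K = qV = (1×1.60×10^-19)(1540) = 2.46×10^-16 J.
v = √(2K/m) = 5.43×10^5 m/s.
r = mv/(qB) = (1.67×10^-27)(5.43×10^5) / [(1×1.60×10^-19)(3.65×10^-3)] = 1.55 m.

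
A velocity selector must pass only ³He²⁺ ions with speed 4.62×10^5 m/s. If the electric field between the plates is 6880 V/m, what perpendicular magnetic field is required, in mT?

B ≈ 14.9 mT

qE = qvB ⇒ B = E/v = (6880) / (4.62×10^5) = 0.0149 T.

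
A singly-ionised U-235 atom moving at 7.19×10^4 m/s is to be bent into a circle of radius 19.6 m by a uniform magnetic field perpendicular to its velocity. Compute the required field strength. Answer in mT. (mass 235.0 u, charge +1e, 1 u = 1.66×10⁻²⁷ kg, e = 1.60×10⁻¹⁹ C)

qvB = mv²/r gives B = mv/(qr).
B = (3.90×10^-25)(7.19×10^4) / [(1×1.60×10^-19)(19.6)] = 8.94×10^-3 T.

B ≈ 8.94 mT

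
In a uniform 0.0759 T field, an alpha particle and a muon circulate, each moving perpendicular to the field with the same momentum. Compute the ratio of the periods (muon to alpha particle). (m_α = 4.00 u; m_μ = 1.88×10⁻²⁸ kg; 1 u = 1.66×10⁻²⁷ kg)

T = 2πm/(qB) is independent of speed, so T₂/T₁ = (m₂/q₂)/(m₁/q₁).
T_{muon}/T_{alpha particle} = (1.88×10^-28/1e) / (6.64×10^-27/2e) = 0.0566.

ratio ≈ 0.0566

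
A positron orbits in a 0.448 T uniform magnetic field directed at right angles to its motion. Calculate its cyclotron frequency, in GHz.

f = qB/(2πm) = (1×1.60×10^-19)(0.448) / [2π(9.11×10^-31)] = 1.25×10^10 Hz.

f ≈ 12.5 GHz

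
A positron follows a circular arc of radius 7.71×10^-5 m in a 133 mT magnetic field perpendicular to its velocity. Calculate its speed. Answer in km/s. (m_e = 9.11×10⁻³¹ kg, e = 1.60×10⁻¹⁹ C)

From qvB = mv²/r, v = qBr/m.
v = (1×1.60×10^-19)(0.133)(7.71×10^-5) / (9.11×10^-31) = 1.80×10^6 m/s.

v ≈ 1800 km/s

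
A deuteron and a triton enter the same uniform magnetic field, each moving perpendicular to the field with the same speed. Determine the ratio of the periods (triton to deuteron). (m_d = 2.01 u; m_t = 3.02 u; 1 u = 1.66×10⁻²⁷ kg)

ratio ≈ 1.50

T = 2πm/(qB) is independent of speed, so T₂/T₁ = (m₂/q₂)/(m₁/q₁).
T_{triton}/T_{deuteron} = (5.01×10^-27/1e) / (3.34×10^-27/1e) = 1.50.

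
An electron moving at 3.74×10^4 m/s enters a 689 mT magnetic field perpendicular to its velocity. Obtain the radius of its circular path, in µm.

r ≈ 0.309 µm

The magnetic force provides the centripetal force: qvB = mv²/r, so r = mv/(qB).
r = (9.11×10^-31 kg)(3.74×10^4 m/s) / [(1×1.60×10^-19 C)(0.689 T)] = 3.09×10^-7 m.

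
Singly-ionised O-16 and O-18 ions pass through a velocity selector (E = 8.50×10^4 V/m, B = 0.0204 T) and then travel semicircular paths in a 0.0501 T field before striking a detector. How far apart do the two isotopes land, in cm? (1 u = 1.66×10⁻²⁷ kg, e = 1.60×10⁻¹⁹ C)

Both emerge at v = E/B₁ = 4.17×10^6 m/s.
r = mv/(qB₂), so r₁ = 13.81 m and r₂ = 15.53 m, giving Δr = 1.73 m.
After a semicircle each ion lands a diameter 2r from the entry slit, so the separation is 2Δr = 3.45 m.

Δd ≈ 345 cm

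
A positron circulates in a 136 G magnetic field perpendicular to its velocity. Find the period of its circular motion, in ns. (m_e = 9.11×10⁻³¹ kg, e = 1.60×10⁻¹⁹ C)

The cyclotron period is independent of speed: T = 2πm/(qB).
T = 2π(9.11×10^-31) / [(1×1.60×10^-19)(0.0136)] = 2.63×10^-9 s.

T ≈ 2.63 ns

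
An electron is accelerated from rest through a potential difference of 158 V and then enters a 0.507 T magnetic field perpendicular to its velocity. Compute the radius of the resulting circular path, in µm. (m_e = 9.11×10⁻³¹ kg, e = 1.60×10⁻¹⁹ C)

The kinetic energy gained is K = qV = (1×1.60×10^-19)(158) = 2.53×10^-17 J.
v = √(2K/m) = 7.45×10^6 m/s.
r = mv/(qB) = (9.11×10^-31)(7.45×10^6) / [(1×1.60×10^-19)(0.507)] = 8.37×10^-5 m.

r ≈ 83.7 µm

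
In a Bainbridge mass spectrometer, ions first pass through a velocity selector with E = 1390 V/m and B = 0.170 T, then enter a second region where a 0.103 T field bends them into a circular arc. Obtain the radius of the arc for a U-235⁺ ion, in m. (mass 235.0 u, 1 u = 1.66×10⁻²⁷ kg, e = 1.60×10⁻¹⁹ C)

The selector passes v = E/B = 1390/0.170 = 8180 m/s.
In the deflection region, r = mv/(qB₂) = (3.90×10^-25)(8180) / [(1×1.60×10^-19)(0.103)] = 0.194 m.

r ≈ 0.194 m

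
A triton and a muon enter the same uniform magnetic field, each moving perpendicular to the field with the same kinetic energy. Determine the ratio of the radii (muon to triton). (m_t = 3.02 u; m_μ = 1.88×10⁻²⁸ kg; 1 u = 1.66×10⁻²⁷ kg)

r = √(2mK)/(qB) ⇒ at equal K, r ∝ √m/q.
r_{muon}/r_{triton} = 0.194.

ratio ≈ 0.194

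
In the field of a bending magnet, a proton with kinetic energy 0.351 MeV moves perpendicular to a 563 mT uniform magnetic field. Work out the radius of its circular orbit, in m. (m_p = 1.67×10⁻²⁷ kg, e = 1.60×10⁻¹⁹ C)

r ≈ 0.152 m

Convert the energy: K = 0.351 MeV = 5.62×10^-14 J.
v = √(2K/m) = √(2·5.62×10^-14/1.67×10^-27) = 8.20×10^6 m/s.
r = mv/(qB) = (1.67×10^-27)(8.20×10^6) / [(1×1.60×10^-19)(0.563)] = 0.152 m.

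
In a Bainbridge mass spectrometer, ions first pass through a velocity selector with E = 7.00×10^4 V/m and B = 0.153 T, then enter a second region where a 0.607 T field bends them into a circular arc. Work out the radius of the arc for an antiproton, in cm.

The selector passes v = E/B = 7.00×10^4/0.153 = 4.58×10^5 m/s.
In the deflection region, r = mv/(qB₂) = (1.67×10^-27)(4.58×10^5) / [(1×1.60×10^-19)(0.607)] = 7.87×10^-3 m.

r ≈ 0.787 cm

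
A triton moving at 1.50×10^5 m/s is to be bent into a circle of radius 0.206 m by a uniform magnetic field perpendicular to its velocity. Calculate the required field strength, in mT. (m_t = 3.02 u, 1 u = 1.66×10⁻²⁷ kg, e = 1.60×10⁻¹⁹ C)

qvB = mv²/r gives B = mv/(qr).
B = (5.01×10^-27)(1.50×10^5) / [(1×1.60×10^-19)(0.206)] = 0.0228 T.

B ≈ 22.8 mT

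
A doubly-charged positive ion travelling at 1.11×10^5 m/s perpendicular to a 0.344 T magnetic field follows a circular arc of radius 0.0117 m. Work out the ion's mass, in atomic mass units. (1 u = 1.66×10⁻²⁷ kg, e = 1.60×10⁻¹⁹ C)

m ≈ 6.99 u

qvB = mv²/r ⇒ m = qBr/v.
m = (2×1.60×10^-19)(0.344)(0.0117) / (1.11×10^5) = 1.16×10^-26 kg = 6.99 u.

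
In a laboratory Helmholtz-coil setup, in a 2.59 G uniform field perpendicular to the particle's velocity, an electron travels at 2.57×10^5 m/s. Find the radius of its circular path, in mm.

r ≈ 5.65 mm

The magnetic force provides the centripetal force: qvB = mv²/r, so r = mv/(qB).
r = (9.11×10^-31 kg)(2.57×10^5 m/s) / [(1×1.60×10^-19 C)(2.59×10^-4 T)] = 5.65×10^-3 m.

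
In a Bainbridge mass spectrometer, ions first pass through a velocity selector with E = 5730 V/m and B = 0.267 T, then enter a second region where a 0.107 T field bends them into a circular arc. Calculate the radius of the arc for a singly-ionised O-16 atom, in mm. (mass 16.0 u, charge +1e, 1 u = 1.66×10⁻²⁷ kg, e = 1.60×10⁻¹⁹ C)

r ≈ 33.3 mm

The selector passes v = E/B = 5730/0.267 = 2.15×10^4 m/s.
In the deflection region, r = mv/(qB₂) = (2.66×10^-26)(2.15×10^4) / [(1×1.60×10^-19)(0.107)] = 0.0333 m.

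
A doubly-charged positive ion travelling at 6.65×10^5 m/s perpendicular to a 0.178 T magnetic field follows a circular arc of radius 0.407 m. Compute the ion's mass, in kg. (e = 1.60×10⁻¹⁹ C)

qvB = mv²/r ⇒ m = qBr/v.
m = (2×1.60×10^-19)(0.178)(0.407) / (6.65×10^5) = 3.49×10^-26 kg.

m ≈ 3.49×10^-26 kg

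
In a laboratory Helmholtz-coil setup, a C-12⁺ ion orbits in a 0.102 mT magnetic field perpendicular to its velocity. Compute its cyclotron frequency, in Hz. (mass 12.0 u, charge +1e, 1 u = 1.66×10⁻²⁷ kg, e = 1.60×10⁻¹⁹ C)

f ≈ 130 Hz

f = qB/(2πm) = (1×1.60×10^-19)(1.02×10^-4) / [2π(1.99×10^-26)] = 130 Hz.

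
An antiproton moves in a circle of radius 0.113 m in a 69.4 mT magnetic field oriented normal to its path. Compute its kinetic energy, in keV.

K ≈ 2.95 keV

v = qBr/m = (1×1.60×10^-19)(0.0694)(0.113) / (1.67×10^-27) = 7.51×10^5 m/s.
K = ½mv² = 0.5·(1.67×10^-27)·(7.51×10^5)² = 4.71×10^-16 J = 2.95 keV.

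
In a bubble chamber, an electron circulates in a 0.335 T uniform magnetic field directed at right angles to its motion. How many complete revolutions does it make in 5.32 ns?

T = 2πm/(qB) = 2π(9.11×10^-31) / [(1×1.60×10^-19)(0.335)] = 1.0679×10^-10 s.
N = t/T = 5.32×10^-9 / 1.0679×10^-10 ≈ 49.82, so 49 complete revolutions.

N = 49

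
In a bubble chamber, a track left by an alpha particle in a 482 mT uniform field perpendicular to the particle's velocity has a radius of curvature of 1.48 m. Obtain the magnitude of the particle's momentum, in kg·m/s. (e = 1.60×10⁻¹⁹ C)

Since qvB = mv²/r, the momentum p = mv = qBr.
p = (2×1.60×10^-19)(0.482)(1.48) = 2.28×10^-19 kg·m/s.

p ≈ 2.28×10^-19 kg·m/s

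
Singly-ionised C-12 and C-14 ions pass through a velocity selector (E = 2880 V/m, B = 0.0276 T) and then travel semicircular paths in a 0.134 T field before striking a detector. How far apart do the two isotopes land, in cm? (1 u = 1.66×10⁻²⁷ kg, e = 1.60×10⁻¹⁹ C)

Δd ≈ 3.23 cm

Both emerge at v = E/B₁ = 1.04×10^5 m/s.
r = mv/(qB₂), so r₁ = 0.09695 m and r₂ = 0.1131 m, giving Δr = 0.0162 m.
After a semicircle each ion lands a diameter 2r from the entry slit, so the separation is 2Δr = 0.0323 m.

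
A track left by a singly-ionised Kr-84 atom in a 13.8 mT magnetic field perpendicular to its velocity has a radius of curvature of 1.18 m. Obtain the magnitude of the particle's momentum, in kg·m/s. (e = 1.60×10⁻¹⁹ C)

p ≈ 2.61×10^-21 kg·m/s

Since qvB = mv²/r, the momentum p = mv = qBr.
p = (1×1.60×10^-19)(0.0138)(1.18) = 2.61×10^-21 kg·m/s.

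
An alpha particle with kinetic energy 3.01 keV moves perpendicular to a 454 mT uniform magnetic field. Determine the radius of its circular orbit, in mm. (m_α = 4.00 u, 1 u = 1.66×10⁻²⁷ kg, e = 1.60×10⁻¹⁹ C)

Convert the energy: K = 3.01 keV = 4.82×10^-16 J.
v = √(2K/m) = √(2·4.82×10^-16/6.64×10^-27) = 3.81×10^5 m/s.
r = mv/(qB) = (6.64×10^-27)(3.81×10^5) / [(2×1.60×10^-19)(0.454)] = 0.0174 m.

r ≈ 17.4 mm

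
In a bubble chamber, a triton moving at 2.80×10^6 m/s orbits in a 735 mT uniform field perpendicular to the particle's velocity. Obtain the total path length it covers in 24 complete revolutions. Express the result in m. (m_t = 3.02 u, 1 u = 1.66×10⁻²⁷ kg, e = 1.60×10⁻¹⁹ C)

r = mv/(qB) = 0.119 m, so one revolution covers 2πr = 0.750 m.
In 24 revolutions: L = 24·2πr = 18.0 m.

L ≈ 18.0 m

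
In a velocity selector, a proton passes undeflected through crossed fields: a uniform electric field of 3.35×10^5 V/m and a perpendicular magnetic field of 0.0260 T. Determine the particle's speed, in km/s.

For zero net force, qE = qvB, so v = E/B.
v = (3.35×10^5) / (0.0260) = 1.29×10^7 m/s.

v ≈ 12900 km/s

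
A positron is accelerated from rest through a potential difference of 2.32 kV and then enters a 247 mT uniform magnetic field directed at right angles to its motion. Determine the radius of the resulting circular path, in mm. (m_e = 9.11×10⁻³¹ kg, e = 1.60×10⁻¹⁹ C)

r ≈ 0.658 mm

The kinetic energy gained is K = qV = (1×1.60×10^-19)(2320) = 3.71×10^-16 J.
v = √(2K/m) = 2.85×10^7 m/s.
r = mv/(qB) = (9.11×10^-31)(2.85×10^7) / [(1×1.60×10^-19)(0.247)] = 6.58×10^-4 m.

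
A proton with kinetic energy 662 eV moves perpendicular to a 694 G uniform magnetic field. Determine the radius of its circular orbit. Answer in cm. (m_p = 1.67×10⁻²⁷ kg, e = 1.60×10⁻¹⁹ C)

r ≈ 5.36 cm

Convert the energy: K = 662 eV = 1.06×10^-16 J.
v = √(2K/m) = √(2·1.06×10^-16/1.67×10^-27) = 3.56×10^5 m/s.
r = mv/(qB) = (1.67×10^-27)(3.56×10^5) / [(1×1.60×10^-19)(0.0694)] = 0.0536 m.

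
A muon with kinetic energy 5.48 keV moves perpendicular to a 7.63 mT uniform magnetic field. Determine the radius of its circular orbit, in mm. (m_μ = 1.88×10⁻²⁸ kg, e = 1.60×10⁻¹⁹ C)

Convert the energy: K = 5.48 keV = 8.77×10^-16 J.
v = √(2K/m) = √(2·8.77×10^-16/1.88×10^-28) = 3.05×10^6 m/s.
r = mv/(qB) = (1.88×10^-28)(3.05×10^6) / [(1×1.60×10^-19)(7.63×10^-3)] = 0.470 m.

r ≈ 470 mm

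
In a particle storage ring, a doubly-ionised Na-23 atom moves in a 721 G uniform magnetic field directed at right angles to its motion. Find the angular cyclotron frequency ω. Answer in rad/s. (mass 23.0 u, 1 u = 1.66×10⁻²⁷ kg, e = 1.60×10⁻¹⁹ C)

ω = qB/m = (2×1.60×10^-19)(0.0721) / (3.82×10^-26) = 6.04×10^5 rad/s.

ω ≈ 6.04×10^5 rad/s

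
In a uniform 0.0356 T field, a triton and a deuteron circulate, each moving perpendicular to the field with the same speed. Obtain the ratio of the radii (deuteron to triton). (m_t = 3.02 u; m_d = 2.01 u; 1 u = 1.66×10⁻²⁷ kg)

r = mv/(qB) ⇒ at equal v, r ∝ m/q.
r_{deuteron}/r_{triton} = 0.666.

ratio ≈ 0.666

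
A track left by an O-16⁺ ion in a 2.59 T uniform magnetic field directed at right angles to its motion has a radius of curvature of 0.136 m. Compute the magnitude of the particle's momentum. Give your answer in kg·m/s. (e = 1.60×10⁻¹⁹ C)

Since qvB = mv²/r, the momentum p = mv = qBr.
p = (1×1.60×10^-19)(2.59)(0.136) = 5.64×10^-20 kg·m/s.

p ≈ 5.64×10^-20 kg·m/s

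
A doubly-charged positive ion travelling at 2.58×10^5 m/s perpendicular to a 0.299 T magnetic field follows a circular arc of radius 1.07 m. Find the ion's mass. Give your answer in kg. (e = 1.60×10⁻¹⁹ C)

m ≈ 3.97×10^-25 kg

qvB = mv²/r ⇒ m = qBr/v.
m = (2×1.60×10^-19)(0.299)(1.07) / (2.58×10^5) = 3.97×10^-25 kg.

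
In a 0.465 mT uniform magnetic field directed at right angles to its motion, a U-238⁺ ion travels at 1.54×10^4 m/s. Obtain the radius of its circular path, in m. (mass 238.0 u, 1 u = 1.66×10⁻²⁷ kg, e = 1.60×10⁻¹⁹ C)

The magnetic force provides the centripetal force: qvB = mv²/r, so r = mv/(qB).
r = (3.95×10^-25 kg)(1.54×10^4 m/s) / [(1×1.60×10^-19 C)(4.65×10^-4 T)] = 81.8 m.

r ≈ 81.8 m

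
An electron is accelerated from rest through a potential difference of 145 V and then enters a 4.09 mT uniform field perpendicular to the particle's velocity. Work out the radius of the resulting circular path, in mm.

The kinetic energy gained is K = qV = (1×1.60×10^-19)(145) = 2.32×10^-17 J.
v = √(2K/m) = 7.14×10^6 m/s.
r = mv/(qB) = (9.11×10^-31)(7.14×10^6) / [(1×1.60×10^-19)(4.09×10^-3)] = 9.94×10^-3 m.

r ≈ 9.94 mm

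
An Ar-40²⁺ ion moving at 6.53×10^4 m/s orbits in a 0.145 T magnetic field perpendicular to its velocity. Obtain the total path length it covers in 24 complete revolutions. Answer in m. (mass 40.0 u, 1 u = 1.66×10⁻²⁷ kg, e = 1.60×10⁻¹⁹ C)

r = mv/(qB) = 0.0934 m, so one revolution covers 2πr = 0.587 m.
In 24 revolutions: L = 24·2πr = 14.1 m.

L ≈ 14.1 m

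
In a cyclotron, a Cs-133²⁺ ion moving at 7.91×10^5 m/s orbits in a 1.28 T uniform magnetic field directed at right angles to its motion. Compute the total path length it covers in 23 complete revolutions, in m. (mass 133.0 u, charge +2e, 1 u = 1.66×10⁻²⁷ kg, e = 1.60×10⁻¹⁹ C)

L ≈ 61.6 m

r = mv/(qB) = 0.426 m, so one revolution covers 2πr = 2.68 m.
In 23 revolutions: L = 23·2πr = 61.6 m.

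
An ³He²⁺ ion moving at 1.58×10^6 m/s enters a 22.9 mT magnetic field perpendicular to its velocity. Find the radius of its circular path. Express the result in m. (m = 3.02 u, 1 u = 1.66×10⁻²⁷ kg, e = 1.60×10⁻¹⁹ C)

r ≈ 1.08 m

The magnetic force provides the centripetal force: qvB = mv²/r, so r = mv/(qB).
r = (5.01×10^-27 kg)(1.58×10^6 m/s) / [(2×1.60×10^-19 C)(0.0229 T)] = 1.08 m.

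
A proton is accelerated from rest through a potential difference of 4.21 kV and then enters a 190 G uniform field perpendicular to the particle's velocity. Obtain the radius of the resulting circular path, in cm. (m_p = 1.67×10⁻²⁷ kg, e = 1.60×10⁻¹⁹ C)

The kinetic energy gained is K = qV = (1×1.60×10^-19)(4210) = 6.74×10^-16 J.
v = √(2K/m) = 8.98×10^5 m/s.
r = mv/(qB) = (1.67×10^-27)(8.98×10^5) / [(1×1.60×10^-19)(0.0190)] = 0.493 m.

r ≈ 49.3 cm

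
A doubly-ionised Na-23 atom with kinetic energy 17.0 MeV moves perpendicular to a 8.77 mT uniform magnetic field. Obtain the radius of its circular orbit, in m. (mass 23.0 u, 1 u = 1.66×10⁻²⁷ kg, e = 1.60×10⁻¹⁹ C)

Convert the energy: K = 17.0 MeV = 2.72×10^-12 J.
v = √(2K/m) = √(2·2.72×10^-12/3.82×10^-26) = 1.19×10^7 m/s.
r = mv/(qB) = (3.82×10^-26)(1.19×10^7) / [(2×1.60×10^-19)(8.77×10^-3)] = 162 m.

r ≈ 162 m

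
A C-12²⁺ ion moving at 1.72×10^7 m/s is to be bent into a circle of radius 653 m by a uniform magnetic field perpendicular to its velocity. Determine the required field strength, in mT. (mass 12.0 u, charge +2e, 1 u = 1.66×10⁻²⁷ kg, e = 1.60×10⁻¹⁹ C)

B ≈ 1.64 mT

qvB = mv²/r gives B = mv/(qr).
B = (1.99×10^-26)(1.72×10^7) / [(2×1.60×10^-19)(653)] = 1.64×10^-3 T.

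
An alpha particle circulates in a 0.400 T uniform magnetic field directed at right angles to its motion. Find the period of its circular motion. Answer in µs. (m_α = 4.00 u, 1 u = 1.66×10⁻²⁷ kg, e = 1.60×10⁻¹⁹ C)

T ≈ 0.326 µs

The cyclotron period is independent of speed: T = 2πm/(qB).
T = 2π(6.64×10^-27) / [(2×1.60×10^-19)(0.400)] = 3.26×10^-7 s.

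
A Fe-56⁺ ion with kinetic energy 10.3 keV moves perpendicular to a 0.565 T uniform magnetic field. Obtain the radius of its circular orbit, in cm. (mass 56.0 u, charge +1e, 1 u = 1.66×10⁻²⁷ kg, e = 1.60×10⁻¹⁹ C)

r ≈ 19.4 cm

Convert the energy: K = 10.3 keV = 1.65×10^-15 J.
v = √(2K/m) = √(2·1.65×10^-15/9.30×10^-26) = 1.88×10^5 m/s.
r = mv/(qB) = (9.30×10^-26)(1.88×10^5) / [(1×1.60×10^-19)(0.565)] = 0.194 m.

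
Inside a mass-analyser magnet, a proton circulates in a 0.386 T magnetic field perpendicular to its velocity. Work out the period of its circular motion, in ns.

T ≈ 170 ns

The cyclotron period is independent of speed: T = 2πm/(qB).
T = 2π(1.67×10^-27) / [(1×1.60×10^-19)(0.386)] = 1.70×10^-7 s.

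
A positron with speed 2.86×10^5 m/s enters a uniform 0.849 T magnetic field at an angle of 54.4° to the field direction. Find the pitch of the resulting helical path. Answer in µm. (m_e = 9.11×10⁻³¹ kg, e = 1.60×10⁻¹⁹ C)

pitch ≈ 7.02 µm

The velocity component along B is v∥ = v cos54.4° = 1.66×10^5 m/s.
The cyclotron period T = 2πm/(qB) = 4.21×10^-11 s is set by m, q, B alone.
Pitch = v∥·T = (1.66×10^5)(4.21×10^-11) = 7.02×10^-6 m.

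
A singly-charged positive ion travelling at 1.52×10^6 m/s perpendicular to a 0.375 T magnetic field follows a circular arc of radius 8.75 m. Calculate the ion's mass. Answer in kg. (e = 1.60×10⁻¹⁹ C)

qvB = mv²/r ⇒ m = qBr/v.
m = (1×1.60×10^-19)(0.375)(8.75) / (1.52×10^6) = 3.45×10^-25 kg.

m ≈ 3.45×10^-25 kg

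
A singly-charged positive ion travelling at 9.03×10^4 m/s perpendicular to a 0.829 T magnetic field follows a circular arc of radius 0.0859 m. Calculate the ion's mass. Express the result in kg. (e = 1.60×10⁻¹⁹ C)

qvB = mv²/r ⇒ m = qBr/v.
m = (1×1.60×10^-19)(0.829)(0.0859) / (9.03×10^4) = 1.26×10^-25 kg.

m ≈ 1.26×10^-25 kg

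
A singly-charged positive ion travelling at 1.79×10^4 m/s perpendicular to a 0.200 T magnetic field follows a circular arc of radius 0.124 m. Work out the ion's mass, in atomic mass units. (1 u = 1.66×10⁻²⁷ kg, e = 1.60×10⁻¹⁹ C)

qvB = mv²/r ⇒ m = qBr/v.
m = (1×1.60×10^-19)(0.200)(0.124) / (1.79×10^4) = 2.22×10^-25 kg = 134 u.

m ≈ 134 u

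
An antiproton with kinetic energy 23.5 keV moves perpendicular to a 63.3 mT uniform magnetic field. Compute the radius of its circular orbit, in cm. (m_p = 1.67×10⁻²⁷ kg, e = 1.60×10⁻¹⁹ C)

Convert the energy: K = 23.5 keV = 3.76×10^-15 J.
v = √(2K/m) = √(2·3.76×10^-15/1.67×10^-27) = 2.12×10^6 m/s.
r = mv/(qB) = (1.67×10^-27)(2.12×10^6) / [(1×1.60×10^-19)(0.0633)] = 0.350 m.

r ≈ 35.0 cm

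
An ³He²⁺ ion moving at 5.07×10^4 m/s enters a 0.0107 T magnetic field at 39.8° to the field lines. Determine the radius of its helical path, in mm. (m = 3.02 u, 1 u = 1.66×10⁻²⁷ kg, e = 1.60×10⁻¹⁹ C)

Only the perpendicular component v⊥ = v sin39.8° = 3.25×10^4 m/s is bent by the field.
r = m v⊥ /(qB) = (5.01×10^-27)(3.25×10^4) / [(2×1.60×10^-19)(0.0107)] = 0.0475 m.

r ≈ 47.5 mm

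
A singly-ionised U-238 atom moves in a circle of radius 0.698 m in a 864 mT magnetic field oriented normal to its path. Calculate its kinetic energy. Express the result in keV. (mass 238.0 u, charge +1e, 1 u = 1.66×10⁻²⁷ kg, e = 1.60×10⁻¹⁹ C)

v = qBr/m = (1×1.60×10^-19)(0.864)(0.698) / (3.95×10^-25) = 2.44×10^5 m/s.
K = ½mv² = 0.5·(3.95×10^-25)·(2.44×10^5)² = 1.18×10^-14 J = 73.6 keV.

K ≈ 73.6 keV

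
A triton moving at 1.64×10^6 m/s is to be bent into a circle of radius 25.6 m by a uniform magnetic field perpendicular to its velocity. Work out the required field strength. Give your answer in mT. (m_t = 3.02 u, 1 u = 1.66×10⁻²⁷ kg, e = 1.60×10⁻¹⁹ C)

B ≈ 2.01 mT

qvB = mv²/r gives B = mv/(qr).
B = (5.01×10^-27)(1.64×10^6) / [(1×1.60×10^-19)(25.6)] = 2.01×10^-3 T.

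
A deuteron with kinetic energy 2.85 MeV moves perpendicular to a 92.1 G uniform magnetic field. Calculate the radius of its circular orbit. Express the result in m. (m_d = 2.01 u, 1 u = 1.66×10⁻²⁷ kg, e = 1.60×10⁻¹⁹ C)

r ≈ 37.4 m

Convert the energy: K = 2.85 MeV = 4.56×10^-13 J.
v = √(2K/m) = √(2·4.56×10^-13/3.34×10^-27) = 1.65×10^7 m/s.
r = mv/(qB) = (3.34×10^-27)(1.65×10^7) / [(1×1.60×10^-19)(9.21×10^-3)] = 37.4 m.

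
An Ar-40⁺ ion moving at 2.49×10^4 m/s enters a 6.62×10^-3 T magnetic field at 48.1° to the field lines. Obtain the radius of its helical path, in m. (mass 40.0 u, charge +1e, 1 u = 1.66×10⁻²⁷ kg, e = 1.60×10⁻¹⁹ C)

r ≈ 1.16 m

Only the perpendicular component v⊥ = v sin48.1° = 1.85×10^4 m/s is bent by the field.
r = m v⊥ /(qB) = (6.64×10^-26)(1.85×10^4) / [(1×1.60×10^-19)(6.62×10^-3)] = 1.16 m.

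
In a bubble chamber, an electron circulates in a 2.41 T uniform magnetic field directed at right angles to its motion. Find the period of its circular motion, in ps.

The cyclotron period is independent of speed: T = 2πm/(qB).
T = 2π(9.11×10^-31) / [(1×1.60×10^-19)(2.41)] = 1.48×10^-11 s.

T ≈ 14.8 ps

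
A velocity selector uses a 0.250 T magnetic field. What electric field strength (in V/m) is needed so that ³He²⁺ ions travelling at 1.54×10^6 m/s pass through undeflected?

E ≈ 3.85×10^5 V/m

qE = qvB ⇒ E = vB = (1.54×10^6)(0.250) = 3.85×10^5 V/m.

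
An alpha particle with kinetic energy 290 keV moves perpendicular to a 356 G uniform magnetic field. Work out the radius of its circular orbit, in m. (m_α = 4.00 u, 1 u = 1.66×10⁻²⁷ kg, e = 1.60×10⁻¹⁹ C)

Convert the energy: K = 290 keV = 4.64×10^-14 J.
v = √(2K/m) = √(2·4.64×10^-14/6.64×10^-27) = 3.74×10^6 m/s.
r = mv/(qB) = (6.64×10^-27)(3.74×10^6) / [(2×1.60×10^-19)(0.0356)] = 2.18 m.

r ≈ 2.18 m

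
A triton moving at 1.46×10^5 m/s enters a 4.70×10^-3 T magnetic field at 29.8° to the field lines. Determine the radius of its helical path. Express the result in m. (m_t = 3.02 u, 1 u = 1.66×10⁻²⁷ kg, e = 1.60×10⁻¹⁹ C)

Only the perpendicular component v⊥ = v sin29.8° = 7.26×10^4 m/s is bent by the field.
r = m v⊥ /(qB) = (5.01×10^-27)(7.26×10^4) / [(1×1.60×10^-19)(4.70×10^-3)] = 0.484 m.

r ≈ 0.484 m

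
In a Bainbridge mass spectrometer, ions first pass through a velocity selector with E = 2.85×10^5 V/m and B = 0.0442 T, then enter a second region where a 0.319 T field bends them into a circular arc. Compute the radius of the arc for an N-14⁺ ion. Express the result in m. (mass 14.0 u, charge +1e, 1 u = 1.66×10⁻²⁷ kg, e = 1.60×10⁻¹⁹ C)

r ≈ 2.94 m

The selector passes v = E/B = 2.85×10^5/0.0442 = 6.45×10^6 m/s.
In the deflection region, r = mv/(qB₂) = (2.32×10^-26)(6.45×10^6) / [(1×1.60×10^-19)(0.319)] = 2.94 m.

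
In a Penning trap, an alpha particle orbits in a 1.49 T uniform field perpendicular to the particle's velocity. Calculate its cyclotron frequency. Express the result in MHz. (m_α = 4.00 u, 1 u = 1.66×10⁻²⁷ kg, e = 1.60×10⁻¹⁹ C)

f = qB/(2πm) = (2×1.60×10^-19)(1.49) / [2π(6.64×10^-27)] = 1.14×10^7 Hz.

f ≈ 11.4 MHz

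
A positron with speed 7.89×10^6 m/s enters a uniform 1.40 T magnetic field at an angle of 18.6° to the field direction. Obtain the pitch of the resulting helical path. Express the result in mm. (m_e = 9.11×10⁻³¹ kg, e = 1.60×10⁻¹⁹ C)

pitch ≈ 0.191 mm

The velocity component along B is v∥ = v cos18.6° = 7.48×10^6 m/s.
The cyclotron period T = 2πm/(qB) = 2.56×10^-11 s is set by m, q, B alone.
Pitch = v∥·T = (7.48×10^6)(2.56×10^-11) = 1.91×10^-4 m.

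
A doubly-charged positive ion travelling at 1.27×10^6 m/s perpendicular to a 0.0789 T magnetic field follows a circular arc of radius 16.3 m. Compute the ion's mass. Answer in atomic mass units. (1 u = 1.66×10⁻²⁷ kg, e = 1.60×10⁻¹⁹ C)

m ≈ 195 u

qvB = mv²/r ⇒ m = qBr/v.
m = (2×1.60×10^-19)(0.0789)(16.3) / (1.27×10^6) = 3.24×10^-25 kg = 195 u.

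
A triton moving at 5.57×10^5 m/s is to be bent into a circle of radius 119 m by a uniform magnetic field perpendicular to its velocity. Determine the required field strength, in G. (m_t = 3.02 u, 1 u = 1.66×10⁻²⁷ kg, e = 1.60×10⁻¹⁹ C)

qvB = mv²/r gives B = mv/(qr).
B = (5.01×10^-27)(5.57×10^5) / [(1×1.60×10^-19)(119)] = 1.47×10^-4 T.

B ≈ 1.47 G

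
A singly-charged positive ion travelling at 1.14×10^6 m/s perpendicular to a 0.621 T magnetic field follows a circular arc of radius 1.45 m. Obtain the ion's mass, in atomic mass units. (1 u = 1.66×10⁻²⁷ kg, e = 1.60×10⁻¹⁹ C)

m ≈ 76.1 u

qvB = mv²/r ⇒ m = qBr/v.
m = (1×1.60×10^-19)(0.621)(1.45) / (1.14×10^6) = 1.26×10^-25 kg = 76.1 u.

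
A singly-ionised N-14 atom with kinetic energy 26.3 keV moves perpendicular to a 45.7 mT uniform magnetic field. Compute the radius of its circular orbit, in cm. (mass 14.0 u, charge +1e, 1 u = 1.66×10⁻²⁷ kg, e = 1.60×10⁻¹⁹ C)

r ≈ 191 cm

Convert the energy: K = 26.3 keV = 4.21×10^-15 J.
v = √(2K/m) = √(2·4.21×10^-15/2.32×10^-26) = 6.02×10^5 m/s.
r = mv/(qB) = (2.32×10^-26)(6.02×10^5) / [(1×1.60×10^-19)(0.0457)] = 1.91 m.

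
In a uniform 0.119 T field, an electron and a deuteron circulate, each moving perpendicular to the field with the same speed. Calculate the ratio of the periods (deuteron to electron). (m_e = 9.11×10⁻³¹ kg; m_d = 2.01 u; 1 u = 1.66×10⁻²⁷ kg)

ratio ≈ 3660

T = 2πm/(qB) is independent of speed, so T₂/T₁ = (m₂/q₂)/(m₁/q₁).
T_{deuteron}/T_{electron} = (3.34×10^-27/1e) / (9.11×10^-31/1e) = 3660.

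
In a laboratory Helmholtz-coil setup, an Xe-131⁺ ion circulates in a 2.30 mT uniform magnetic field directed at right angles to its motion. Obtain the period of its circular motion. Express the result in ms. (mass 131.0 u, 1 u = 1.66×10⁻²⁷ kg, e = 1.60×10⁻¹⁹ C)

The cyclotron period is independent of speed: T = 2πm/(qB).
T = 2π(2.17×10^-25) / [(1×1.60×10^-19)(2.30×10^-3)] = 3.71×10^-3 s.

T ≈ 3.71 ms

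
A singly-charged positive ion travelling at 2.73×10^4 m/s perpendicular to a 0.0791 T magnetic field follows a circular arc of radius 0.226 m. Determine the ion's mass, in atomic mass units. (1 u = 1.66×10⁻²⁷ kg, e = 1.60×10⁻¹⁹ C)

m ≈ 63.1 u

qvB = mv²/r ⇒ m = qBr/v.
m = (1×1.60×10^-19)(0.0791)(0.226) / (2.73×10^4) = 1.05×10^-25 kg = 63.1 u.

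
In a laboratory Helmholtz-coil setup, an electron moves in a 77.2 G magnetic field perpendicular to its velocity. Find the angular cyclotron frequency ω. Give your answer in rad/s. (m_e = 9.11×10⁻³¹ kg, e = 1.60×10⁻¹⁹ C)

ω = qB/m = (1×1.60×10^-19)(7.72×10^-3) / (9.11×10^-31) = 1.36×10^9 rad/s.

ω ≈ 1.36×10^9 rad/s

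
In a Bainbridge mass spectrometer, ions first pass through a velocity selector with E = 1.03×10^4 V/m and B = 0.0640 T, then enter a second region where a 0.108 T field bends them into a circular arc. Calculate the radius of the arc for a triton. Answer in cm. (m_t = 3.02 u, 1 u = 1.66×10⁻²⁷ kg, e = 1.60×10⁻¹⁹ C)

The selector passes v = E/B = 1.03×10^4/0.0640 = 1.61×10^5 m/s.
In the deflection region, r = mv/(qB₂) = (5.01×10^-27)(1.61×10^5) / [(1×1.60×10^-19)(0.108)] = 0.0467 m.

r ≈ 4.67 cm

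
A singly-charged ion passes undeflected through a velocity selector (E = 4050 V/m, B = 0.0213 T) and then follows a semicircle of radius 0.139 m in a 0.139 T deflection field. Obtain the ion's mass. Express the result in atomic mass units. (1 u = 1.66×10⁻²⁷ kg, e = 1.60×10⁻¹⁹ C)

v = E/B₁ = 1.90×10^5 m/s.
From r = mv/(qB₂), m = qB₂r/v = (1×1.60×10^-19)(0.139)(0.139) / (1.90×10^5) = 1.63×10^-26 kg.
In atomic mass units: m = 1.63×10^-26 / 1.66×10^-27 = 9.79 u.

m ≈ 9.79 u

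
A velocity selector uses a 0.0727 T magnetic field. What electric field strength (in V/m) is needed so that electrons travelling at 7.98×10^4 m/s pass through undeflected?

qE = qvB ⇒ E = vB = (7.98×10^4)(0.0727) = 5800 V/m.

E ≈ 5800 V/m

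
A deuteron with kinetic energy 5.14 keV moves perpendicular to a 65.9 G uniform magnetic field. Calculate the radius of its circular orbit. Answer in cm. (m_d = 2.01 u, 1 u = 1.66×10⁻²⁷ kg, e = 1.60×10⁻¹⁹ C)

r ≈ 222 cm

Convert the energy: K = 5.14 keV = 8.22×10^-16 J.
v = √(2K/m) = √(2·8.22×10^-16/3.34×10^-27) = 7.02×10^5 m/s.
r = mv/(qB) = (3.34×10^-27)(7.02×10^5) / [(1×1.60×10^-19)(6.59×10^-3)] = 2.22 m.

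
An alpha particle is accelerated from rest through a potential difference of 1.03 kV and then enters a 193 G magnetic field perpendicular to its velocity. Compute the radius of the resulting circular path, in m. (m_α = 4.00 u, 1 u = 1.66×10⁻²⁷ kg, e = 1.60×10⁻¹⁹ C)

The kinetic energy gained is K = qV = (2×1.60×10^-19)(1030) = 3.30×10^-16 J.
v = √(2K/m) = 3.15×10^5 m/s.
r = mv/(qB) = (6.64×10^-27)(3.15×10^5) / [(2×1.60×10^-19)(0.0193)] = 0.339 m.

r ≈ 0.339 m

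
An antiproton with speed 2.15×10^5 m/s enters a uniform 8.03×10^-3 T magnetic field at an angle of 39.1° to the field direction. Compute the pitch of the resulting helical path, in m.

pitch ≈ 1.36 m

The velocity component along B is v∥ = v cos39.1° = 1.67×10^5 m/s.
The cyclotron period T = 2πm/(qB) = 8.17×10^-6 s is set by m, q, B alone.
Pitch = v∥·T = (1.67×10^5)(8.17×10^-6) = 1.36 m.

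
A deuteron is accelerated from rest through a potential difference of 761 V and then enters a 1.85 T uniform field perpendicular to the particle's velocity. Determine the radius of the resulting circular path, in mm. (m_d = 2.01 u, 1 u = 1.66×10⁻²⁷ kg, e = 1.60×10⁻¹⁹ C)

r ≈ 3.05 mm

The kinetic energy gained is K = qV = (1×1.60×10^-19)(761) = 1.22×10^-16 J.
v = √(2K/m) = 2.70×10^5 m/s.
r = mv/(qB) = (3.34×10^-27)(2.70×10^5) / [(1×1.60×10^-19)(1.85)] = 3.05×10^-3 m.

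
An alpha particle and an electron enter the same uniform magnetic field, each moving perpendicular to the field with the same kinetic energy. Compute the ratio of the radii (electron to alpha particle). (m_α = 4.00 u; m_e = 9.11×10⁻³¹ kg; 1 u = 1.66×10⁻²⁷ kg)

r = √(2mK)/(qB) ⇒ at equal K, r ∝ √m/q.
r_{electron}/r_{alpha particle} = 0.0234.

ratio ≈ 0.0234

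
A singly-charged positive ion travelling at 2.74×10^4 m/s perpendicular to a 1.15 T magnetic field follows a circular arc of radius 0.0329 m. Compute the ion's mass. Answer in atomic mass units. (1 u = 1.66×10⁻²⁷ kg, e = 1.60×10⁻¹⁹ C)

m ≈ 133 u

qvB = mv²/r ⇒ m = qBr/v.
m = (1×1.60×10^-19)(1.15)(0.0329) / (2.74×10^4) = 2.21×10^-25 kg = 133 u.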